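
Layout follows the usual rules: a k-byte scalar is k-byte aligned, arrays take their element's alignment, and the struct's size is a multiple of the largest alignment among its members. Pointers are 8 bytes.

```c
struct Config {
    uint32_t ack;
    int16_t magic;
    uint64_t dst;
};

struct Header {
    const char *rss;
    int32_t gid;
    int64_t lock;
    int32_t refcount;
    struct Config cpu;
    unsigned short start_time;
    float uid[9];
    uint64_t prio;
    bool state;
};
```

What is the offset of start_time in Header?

48

Config: @0: ack [4B, align 4] → 4; @4: magic [2B, align 2] → 6; +2 pad (align 8); @8: dst [8B, align 8] → 16; size 16, align 8
@0: rss [8B, align 8] → 8
@8: gid [4B, align 4] → 12
+4 pad (align 8)
@16: lock [8B, align 8] → 24
@24: refcount [4B, align 4] → 28
+4 pad (align 8)
@32: cpu [16B, align 8] → 48
@48: start_time [2B, align 2] → 50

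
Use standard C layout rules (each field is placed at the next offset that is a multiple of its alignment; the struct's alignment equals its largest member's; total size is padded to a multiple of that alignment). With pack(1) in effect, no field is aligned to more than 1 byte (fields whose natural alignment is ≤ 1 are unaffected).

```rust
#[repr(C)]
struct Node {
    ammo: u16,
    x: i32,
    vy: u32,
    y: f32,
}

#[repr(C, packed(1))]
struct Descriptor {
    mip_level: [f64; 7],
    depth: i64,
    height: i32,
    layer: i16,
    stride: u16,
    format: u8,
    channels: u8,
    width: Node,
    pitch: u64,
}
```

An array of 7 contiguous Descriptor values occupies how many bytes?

Node: ammo at 0 (size 2, align 2) → ends 2; pad 2 to align 4 for x; x at 4 (size 4, align 4) → ends 8; vy at 8 (size 4, align 4) → ends 12; y at 12 (size 4, align 4) → ends 16; total 16 bytes, alignment 4
mip_level at 0 (size 56, align 1) → ends 56
depth at 56 (size 8, align 1) → ends 64
height at 64 (size 4, align 1) → ends 68
layer at 68 (size 2, align 1) → ends 70
stride at 70 (size 2, align 1) → ends 72
format at 72 (size 1, align 1) → ends 73
channels at 73 (size 1, align 1) → ends 74
width at 74 (size 16, align 1) → ends 90
pitch at 90 (size 8, align 1) → ends 98
total 98 bytes, alignment 1
array of 7: 7 × 98 = 686

686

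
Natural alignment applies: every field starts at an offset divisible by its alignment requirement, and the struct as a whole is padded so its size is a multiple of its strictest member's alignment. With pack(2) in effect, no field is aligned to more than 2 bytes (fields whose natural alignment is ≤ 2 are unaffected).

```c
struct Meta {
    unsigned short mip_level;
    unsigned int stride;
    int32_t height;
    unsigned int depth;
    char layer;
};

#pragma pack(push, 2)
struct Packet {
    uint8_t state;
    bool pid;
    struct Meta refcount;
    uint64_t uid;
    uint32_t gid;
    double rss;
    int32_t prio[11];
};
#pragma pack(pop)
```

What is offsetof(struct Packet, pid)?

Meta: @0: mip_level [2B, align 2] → 2; +2 pad (align 4); @4: stride [4B, align 4] → 8; @8: height [4B, align 4] → 12; @12: depth [4B, align 4] → 16; @16: layer [1B, align 1] → 17; +3 tail pad (align 4); size 20, align 4
@0: state [1B, align 1] → 1
@1: pid [1B, align 1] → 2

1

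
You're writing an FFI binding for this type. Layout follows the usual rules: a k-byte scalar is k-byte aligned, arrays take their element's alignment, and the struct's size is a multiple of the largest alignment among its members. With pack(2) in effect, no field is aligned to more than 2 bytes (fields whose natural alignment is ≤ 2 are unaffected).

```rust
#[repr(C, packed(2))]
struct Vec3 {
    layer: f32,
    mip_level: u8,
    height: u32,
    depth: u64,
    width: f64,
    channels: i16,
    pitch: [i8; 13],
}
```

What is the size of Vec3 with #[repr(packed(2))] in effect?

layer at 0 (size 4, align 2) → ends 4
mip_level at 4 (size 1, align 1) → ends 5
pad 1 to align 2 for height
height at 6 (size 4, align 2) → ends 10
depth at 10 (size 8, align 2) → ends 18
width at 18 (size 8, align 2) → ends 26
channels at 26 (size 2, align 2) → ends 28
pitch at 28 (size 13, align 1) → ends 41
tail pad 1 to reach multiple of 2
total 42 bytes, alignment 2

42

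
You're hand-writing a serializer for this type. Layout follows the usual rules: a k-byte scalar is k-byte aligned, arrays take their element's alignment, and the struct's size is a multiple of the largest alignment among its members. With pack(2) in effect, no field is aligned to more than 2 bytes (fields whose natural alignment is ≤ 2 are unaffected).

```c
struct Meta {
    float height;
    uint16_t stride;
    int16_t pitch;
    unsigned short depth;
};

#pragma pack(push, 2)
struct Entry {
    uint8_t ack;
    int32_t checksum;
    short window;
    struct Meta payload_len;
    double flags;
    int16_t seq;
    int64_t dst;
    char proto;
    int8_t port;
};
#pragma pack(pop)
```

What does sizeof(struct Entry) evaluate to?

Meta: @0: height [4B, align 4] → 4; @4: stride [2B, align 2] → 6; @6: pitch [2B, align 2] → 8; @8: depth [2B, align 2] → 10; +2 tail pad (align 4); size 12, align 4
@0: ack [1B, align 1] → 1
+1 pad (align 2)
@2: checksum [4B, align 2] → 6
@6: window [2B, align 2] → 8
@8: payload_len [12B, align 2] → 20
@20: flags [8B, align 2] → 28
@28: seq [2B, align 2] → 30
@30: dst [8B, align 2] → 38
@38: proto [1B, align 1] → 39
@39: port [1B, align 1] → 40
size 40, align 2

40 bytes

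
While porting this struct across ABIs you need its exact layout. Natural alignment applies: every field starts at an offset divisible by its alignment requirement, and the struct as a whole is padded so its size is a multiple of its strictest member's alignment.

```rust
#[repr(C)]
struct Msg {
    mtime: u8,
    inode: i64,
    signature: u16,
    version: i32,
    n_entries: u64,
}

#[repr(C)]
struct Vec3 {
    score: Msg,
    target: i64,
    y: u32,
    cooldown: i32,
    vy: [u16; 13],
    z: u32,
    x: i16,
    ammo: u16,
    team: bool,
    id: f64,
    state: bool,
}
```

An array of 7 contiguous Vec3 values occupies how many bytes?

728

Msg: @0: mtime [1B, align 1] → 1; +7 pad (align 8); @8: inode [8B, align 8] → 16; @16: signature [2B, align 2] → 18; +2 pad (align 4); @20: version [4B, align 4] → 24; @24: n_entries [8B, align 8] → 32; size 32, align 8
@0: score [32B, align 8] → 32
@32: target [8B, align 8] → 40
@40: y [4B, align 4] → 44
@44: cooldown [4B, align 4] → 48
@48: vy [26B, align 2] → 74
+2 pad (align 4)
@76: z [4B, align 4] → 80
@80: x [2B, align 2] → 82
@82: ammo [2B, align 2] → 84
@84: team [1B, align 1] → 85
+3 pad (align 8)
@88: id [8B, align 8] → 96
@96: state [1B, align 1] → 97
+7 tail pad (align 8)
size 104, align 8
array of 7: 7 × 104 = 728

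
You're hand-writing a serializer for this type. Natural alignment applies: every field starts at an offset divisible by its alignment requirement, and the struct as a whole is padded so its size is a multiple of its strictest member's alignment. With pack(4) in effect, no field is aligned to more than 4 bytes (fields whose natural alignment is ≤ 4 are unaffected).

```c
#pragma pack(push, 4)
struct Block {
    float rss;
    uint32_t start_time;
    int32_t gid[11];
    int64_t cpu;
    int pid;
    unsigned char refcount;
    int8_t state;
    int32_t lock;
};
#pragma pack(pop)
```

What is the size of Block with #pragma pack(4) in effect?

0..4  rss  (4B, 4-aligned)
4..8  start_time  (4B, 4-aligned)
8..52  gid  (44B, 4-aligned)
52..60  cpu  (8B, 4-aligned)
60..64  pid  (4B, 4-aligned)
64..65  refcount  (1B, 1-aligned)
65..66  state  (1B, 1-aligned)
66..68  -- padding (2B)
68..72  lock  (4B, 4-aligned)
sizeof = 72, alignof = 4

72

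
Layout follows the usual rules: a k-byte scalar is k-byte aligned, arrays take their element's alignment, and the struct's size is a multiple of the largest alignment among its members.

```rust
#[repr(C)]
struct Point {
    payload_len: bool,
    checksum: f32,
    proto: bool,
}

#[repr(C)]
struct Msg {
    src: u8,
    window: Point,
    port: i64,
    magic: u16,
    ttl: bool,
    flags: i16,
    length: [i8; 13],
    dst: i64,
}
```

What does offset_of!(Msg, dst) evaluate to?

48

Point: payload_len at 0 (size 1, align 1) → ends 1; pad 3 to align 4 for checksum; checksum at 4 (size 4, align 4) → ends 8; proto at 8 (size 1, align 1) → ends 9; tail pad 3 to reach multiple of 4; total 12 bytes, alignment 4
src at 0 (size 1, align 1) → ends 1
pad 3 to align 4 for window
window at 4 (size 12, align 4) → ends 16
port at 16 (size 8, align 8) → ends 24
magic at 24 (size 2, align 2) → ends 26
ttl at 26 (size 1, align 1) → ends 27
pad 1 to align 2 for flags
flags at 28 (size 2, align 2) → ends 30
length at 30 (size 13, align 1) → ends 43
pad 5 to align 8 for dst
dst at 48 (size 8, align 8) → ends 56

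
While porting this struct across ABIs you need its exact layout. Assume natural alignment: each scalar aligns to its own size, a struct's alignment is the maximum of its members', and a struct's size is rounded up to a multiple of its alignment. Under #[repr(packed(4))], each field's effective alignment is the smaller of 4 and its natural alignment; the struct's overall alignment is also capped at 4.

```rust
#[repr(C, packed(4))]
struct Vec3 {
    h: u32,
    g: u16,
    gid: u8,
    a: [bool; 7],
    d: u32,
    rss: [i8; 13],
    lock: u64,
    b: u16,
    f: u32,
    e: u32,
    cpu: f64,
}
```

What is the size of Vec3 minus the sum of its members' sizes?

0..4  h  (4B, 4-aligned)
4..6  g  (2B, 2-aligned)
6..7  gid  (1B, 1-aligned)
7..14  a  (7B, 1-aligned)
14..16  -- padding (2B)
16..20  d  (4B, 4-aligned)
20..33  rss  (13B, 1-aligned)
33..36  -- padding (3B)
36..44  lock  (8B, 4-aligned)
44..46  b  (2B, 2-aligned)
46..48  -- padding (2B)
48..52  f  (4B, 4-aligned)
52..56  e  (4B, 4-aligned)
56..64  cpu  (8B, 4-aligned)
sizeof = 64, alignof = 4
data bytes 57, size 64 → padding 7

7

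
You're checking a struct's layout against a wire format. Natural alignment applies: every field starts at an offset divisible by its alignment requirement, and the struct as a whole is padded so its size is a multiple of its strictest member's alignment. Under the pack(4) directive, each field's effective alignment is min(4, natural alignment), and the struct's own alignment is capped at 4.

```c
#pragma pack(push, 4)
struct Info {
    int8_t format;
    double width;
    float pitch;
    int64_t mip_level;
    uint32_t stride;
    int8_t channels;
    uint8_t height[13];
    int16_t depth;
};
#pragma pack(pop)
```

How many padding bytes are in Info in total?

3

@0: format [1B, align 1] → 1
+3 pad (align 4)
@4: width [8B, align 4] → 12
@12: pitch [4B, align 4] → 16
@16: mip_level [8B, align 4] → 24
@24: stride [4B, align 4] → 28
@28: channels [1B, align 1] → 29
@29: height [13B, align 1] → 42
@42: depth [2B, align 2] → 44
size 44, align 4
data bytes 41, size 44 → padding 3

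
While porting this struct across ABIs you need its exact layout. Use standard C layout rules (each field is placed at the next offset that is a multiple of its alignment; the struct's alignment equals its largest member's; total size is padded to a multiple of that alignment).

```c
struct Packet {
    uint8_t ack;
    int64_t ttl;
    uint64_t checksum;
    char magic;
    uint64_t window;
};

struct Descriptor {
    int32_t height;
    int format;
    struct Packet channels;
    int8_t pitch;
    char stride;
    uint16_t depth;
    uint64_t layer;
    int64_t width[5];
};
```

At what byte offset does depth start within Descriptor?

Packet: ack at 0 (size 1, align 1) → ends 1; pad 7 to align 8 for ttl; ttl at 8 (size 8, align 8) → ends 16; checksum at 16 (size 8, align 8) → ends 24; magic at 24 (size 1, align 1) → ends 25; pad 7 to align 8 for window; window at 32 (size 8, align 8) → ends 40; total 40 bytes, alignment 8
height at 0 (size 4, align 4) → ends 4
format at 4 (size 4, align 4) → ends 8
channels at 8 (size 40, align 8) → ends 48
pitch at 48 (size 1, align 1) → ends 49
stride at 49 (size 1, align 1) → ends 50
depth at 50 (size 2, align 2) → ends 52

50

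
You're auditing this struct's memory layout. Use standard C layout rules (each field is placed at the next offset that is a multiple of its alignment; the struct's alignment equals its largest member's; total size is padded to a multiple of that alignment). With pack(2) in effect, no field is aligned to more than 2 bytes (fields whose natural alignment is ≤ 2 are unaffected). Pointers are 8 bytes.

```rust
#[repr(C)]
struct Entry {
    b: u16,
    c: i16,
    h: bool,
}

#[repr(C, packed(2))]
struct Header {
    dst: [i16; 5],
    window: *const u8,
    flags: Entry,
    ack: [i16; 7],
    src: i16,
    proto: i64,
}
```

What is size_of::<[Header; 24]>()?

Entry: 0..2  b  (2B, 2-aligned); 2..4  c  (2B, 2-aligned); 4..5  h  (1B, 1-aligned); 5..6  -- tail padding (1B); sizeof = 6, alignof = 2
0..10  dst  (10B, 2-aligned)
10..18  window  (8B, 2-aligned)
18..24  flags  (6B, 2-aligned)
24..38  ack  (14B, 2-aligned)
38..40  src  (2B, 2-aligned)
40..48  proto  (8B, 2-aligned)
sizeof = 48, alignof = 2
array of 24: 24 × 48 = 1152

1152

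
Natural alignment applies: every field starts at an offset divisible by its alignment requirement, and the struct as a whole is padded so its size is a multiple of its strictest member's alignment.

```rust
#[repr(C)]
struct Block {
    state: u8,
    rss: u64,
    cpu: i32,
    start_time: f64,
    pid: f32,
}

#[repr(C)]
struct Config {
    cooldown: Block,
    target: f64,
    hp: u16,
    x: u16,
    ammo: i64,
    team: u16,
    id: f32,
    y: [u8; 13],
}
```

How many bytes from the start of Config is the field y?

Block: @0: state [1B, align 1] → 1; +7 pad (align 8); @8: rss [8B, align 8] → 16; @16: cpu [4B, align 4] → 20; +4 pad (align 8); @24: start_time [8B, align 8] → 32; @32: pid [4B, align 4] → 36; +4 tail pad (align 8); size 40, align 8
@0: cooldown [40B, align 8] → 40
@40: target [8B, align 8] → 48
@48: hp [2B, align 2] → 50
@50: x [2B, align 2] → 52
+4 pad (align 8)
@56: ammo [8B, align 8] → 64
@64: team [2B, align 2] → 66
+2 pad (align 4)
@68: id [4B, align 4] → 72
@72: y [13B, align 1] → 85

72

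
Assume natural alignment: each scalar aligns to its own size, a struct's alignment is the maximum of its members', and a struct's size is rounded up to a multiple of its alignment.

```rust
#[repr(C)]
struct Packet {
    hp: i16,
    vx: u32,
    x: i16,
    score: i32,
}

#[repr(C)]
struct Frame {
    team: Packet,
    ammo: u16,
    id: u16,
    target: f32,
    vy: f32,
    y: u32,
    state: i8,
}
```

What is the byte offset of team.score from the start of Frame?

Packet: hp at 0 (size 2, align 2) → ends 2; pad 2 to align 4 for vx; vx at 4 (size 4, align 4) → ends 8; x at 8 (size 2, align 2) → ends 10; pad 2 to align 4 for score; score at 12 (size 4, align 4) → ends 16; total 16 bytes, alignment 4
team at 0 (size 16, align 4) → ends 16
within Packet: score at 12
0 + 12 = 12

12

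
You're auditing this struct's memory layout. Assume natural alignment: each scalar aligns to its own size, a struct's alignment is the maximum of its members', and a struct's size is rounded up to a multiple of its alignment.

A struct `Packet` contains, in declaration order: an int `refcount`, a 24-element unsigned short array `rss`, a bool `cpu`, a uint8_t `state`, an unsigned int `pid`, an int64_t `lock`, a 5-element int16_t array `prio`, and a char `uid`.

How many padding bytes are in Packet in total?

0..4  refcount  (4B, 4-aligned)
4..52  rss  (48B, 2-aligned)
52..53  cpu  (1B, 1-aligned)
53..54  state  (1B, 1-aligned)
54..56  -- padding (2B)
56..60  pid  (4B, 4-aligned)
60..64  -- padding (4B)
64..72  lock  (8B, 8-aligned)
72..82  prio  (10B, 2-aligned)
82..83  uid  (1B, 1-aligned)
83..88  -- tail padding (5B)
sizeof = 88, alignof = 8
data bytes 77, size 88 → padding 11

11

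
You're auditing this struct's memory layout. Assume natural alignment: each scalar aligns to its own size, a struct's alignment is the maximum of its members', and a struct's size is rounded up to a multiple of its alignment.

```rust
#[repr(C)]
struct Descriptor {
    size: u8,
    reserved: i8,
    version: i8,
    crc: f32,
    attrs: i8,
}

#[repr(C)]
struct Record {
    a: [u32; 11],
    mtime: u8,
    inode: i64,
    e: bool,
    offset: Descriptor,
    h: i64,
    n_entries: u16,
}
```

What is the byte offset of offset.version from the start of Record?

Descriptor: size at 0 (size 1, align 1) → ends 1; reserved at 1 (size 1, align 1) → ends 2; version at 2 (size 1, align 1) → ends 3; pad 1 to align 4 for crc; crc at 4 (size 4, align 4) → ends 8; attrs at 8 (size 1, align 1) → ends 9; tail pad 3 to reach multiple of 4; total 12 bytes, alignment 4
a at 0 (size 44, align 4) → ends 44
mtime at 44 (size 1, align 1) → ends 45
pad 3 to align 8 for inode
inode at 48 (size 8, align 8) → ends 56
e at 56 (size 1, align 1) → ends 57
pad 3 to align 4 for offset
offset at 60 (size 12, align 4) → ends 72
within Descriptor: version at 2
60 + 2 = 62

62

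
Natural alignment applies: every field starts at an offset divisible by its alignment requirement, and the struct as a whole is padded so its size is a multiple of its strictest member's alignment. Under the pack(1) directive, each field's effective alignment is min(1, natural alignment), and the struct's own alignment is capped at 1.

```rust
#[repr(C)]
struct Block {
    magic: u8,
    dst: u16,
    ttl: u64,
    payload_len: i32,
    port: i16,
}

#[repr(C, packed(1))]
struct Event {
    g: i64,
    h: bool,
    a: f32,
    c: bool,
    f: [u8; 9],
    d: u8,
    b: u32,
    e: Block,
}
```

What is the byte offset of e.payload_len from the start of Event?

Block: 0..1  magic  (1B, 1-aligned); 1..2  -- padding (1B); 2..4  dst  (2B, 2-aligned); 4..8  -- padding (4B); 8..16  ttl  (8B, 8-aligned); 16..20  payload_len  (4B, 4-aligned); 20..22  port  (2B, 2-aligned); 22..24  -- tail padding (2B); sizeof = 24, alignof = 8
0..8  g  (8B, 1-aligned)
8..9  h  (1B, 1-aligned)
9..13  a  (4B, 1-aligned)
13..14  c  (1B, 1-aligned)
14..23  f  (9B, 1-aligned)
23..24  d  (1B, 1-aligned)
24..28  b  (4B, 1-aligned)
28..52  e  (24B, 1-aligned)
within Block: payload_len at 16
28 + 16 = 44

44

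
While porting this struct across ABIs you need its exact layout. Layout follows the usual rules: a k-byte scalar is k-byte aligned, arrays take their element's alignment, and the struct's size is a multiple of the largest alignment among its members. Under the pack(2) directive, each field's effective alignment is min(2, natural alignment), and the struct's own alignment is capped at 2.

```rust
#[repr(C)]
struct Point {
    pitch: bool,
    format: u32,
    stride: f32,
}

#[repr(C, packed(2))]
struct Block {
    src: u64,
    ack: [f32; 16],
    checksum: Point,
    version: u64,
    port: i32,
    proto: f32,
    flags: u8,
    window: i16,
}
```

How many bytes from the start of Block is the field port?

Point: pitch at 0 (size 1, align 1) → ends 1; pad 3 to align 4 for format; format at 4 (size 4, align 4) → ends 8; stride at 8 (size 4, align 4) → ends 12; total 12 bytes, alignment 4
src at 0 (size 8, align 2) → ends 8
ack at 8 (size 64, align 2) → ends 72
checksum at 72 (size 12, align 2) → ends 84
version at 84 (size 8, align 2) → ends 92
port at 92 (size 4, align 2) → ends 96

92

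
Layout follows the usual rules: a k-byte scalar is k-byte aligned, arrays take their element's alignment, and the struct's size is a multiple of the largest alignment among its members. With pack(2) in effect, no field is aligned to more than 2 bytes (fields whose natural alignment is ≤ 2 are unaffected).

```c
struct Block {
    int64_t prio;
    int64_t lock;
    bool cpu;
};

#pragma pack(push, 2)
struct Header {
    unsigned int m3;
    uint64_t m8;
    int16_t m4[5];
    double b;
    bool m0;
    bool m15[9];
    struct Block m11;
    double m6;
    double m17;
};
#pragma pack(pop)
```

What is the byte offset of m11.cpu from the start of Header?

Block: prio at 0 (size 8, align 8) → ends 8; lock at 8 (size 8, align 8) → ends 16; cpu at 16 (size 1, align 1) → ends 17; tail pad 7 to reach multiple of 8; total 24 bytes, alignment 8
m3 at 0 (size 4, align 2) → ends 4
m8 at 4 (size 8, align 2) → ends 12
m4 at 12 (size 10, align 2) → ends 22
b at 22 (size 8, align 2) → ends 30
m0 at 30 (size 1, align 1) → ends 31
m15 at 31 (size 9, align 1) → ends 40
m11 at 40 (size 24, align 2) → ends 64
within Block: cpu at 16
40 + 16 = 56

56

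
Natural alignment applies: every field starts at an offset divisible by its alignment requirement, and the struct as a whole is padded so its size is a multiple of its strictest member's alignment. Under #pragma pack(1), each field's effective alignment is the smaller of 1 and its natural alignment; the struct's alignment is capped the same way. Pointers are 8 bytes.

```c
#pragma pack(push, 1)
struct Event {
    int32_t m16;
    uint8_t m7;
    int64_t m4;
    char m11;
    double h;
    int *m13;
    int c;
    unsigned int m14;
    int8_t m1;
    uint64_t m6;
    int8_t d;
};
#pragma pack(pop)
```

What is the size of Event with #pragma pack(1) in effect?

48

@0: m16 [4B, align 1] → 4
@4: m7 [1B, align 1] → 5
@5: m4 [8B, align 1] → 13
@13: m11 [1B, align 1] → 14
@14: h [8B, align 1] → 22
@22: m13 [8B, align 1] → 30
@30: c [4B, align 1] → 34
@34: m14 [4B, align 1] → 38
@38: m1 [1B, align 1] → 39
@39: m6 [8B, align 1] → 47
@47: d [1B, align 1] → 48
size 48, align 1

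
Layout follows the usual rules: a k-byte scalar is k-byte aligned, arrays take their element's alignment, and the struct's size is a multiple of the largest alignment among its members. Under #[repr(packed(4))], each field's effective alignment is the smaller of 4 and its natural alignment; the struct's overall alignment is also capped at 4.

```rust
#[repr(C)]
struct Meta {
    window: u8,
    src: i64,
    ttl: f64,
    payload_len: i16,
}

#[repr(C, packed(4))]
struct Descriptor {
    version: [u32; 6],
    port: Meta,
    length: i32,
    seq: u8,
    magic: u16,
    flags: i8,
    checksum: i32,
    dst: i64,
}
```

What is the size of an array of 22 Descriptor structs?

Meta: 0..1  window  (1B, 1-aligned); 1..8  -- padding (7B); 8..16  src  (8B, 8-aligned); 16..24  ttl  (8B, 8-aligned); 24..26  payload_len  (2B, 2-aligned); 26..32  -- tail padding (6B); sizeof = 32, alignof = 8
0..24  version  (24B, 4-aligned)
24..56  port  (32B, 4-aligned)
56..60  length  (4B, 4-aligned)
60..61  seq  (1B, 1-aligned)
61..62  -- padding (1B)
62..64  magic  (2B, 2-aligned)
64..65  flags  (1B, 1-aligned)
65..68  -- padding (3B)
68..72  checksum  (4B, 4-aligned)
72..80  dst  (8B, 4-aligned)
sizeof = 80, alignof = 4
array of 22: 22 × 80 = 1760

1760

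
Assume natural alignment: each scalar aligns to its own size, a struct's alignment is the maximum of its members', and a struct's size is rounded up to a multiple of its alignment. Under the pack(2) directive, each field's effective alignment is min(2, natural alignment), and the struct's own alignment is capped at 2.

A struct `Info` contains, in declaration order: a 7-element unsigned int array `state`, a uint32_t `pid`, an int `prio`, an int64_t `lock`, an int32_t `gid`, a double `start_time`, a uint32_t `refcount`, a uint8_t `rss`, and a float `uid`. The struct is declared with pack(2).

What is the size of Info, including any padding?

66

@0: state [28B, align 2] → 28
@28: pid [4B, align 2] → 32
@32: prio [4B, align 2] → 36
@36: lock [8B, align 2] → 44
@44: gid [4B, align 2] → 48
@48: start_time [8B, align 2] → 56
@56: refcount [4B, align 2] → 60
@60: rss [1B, align 1] → 61
+1 pad (align 2)
@62: uid [4B, align 2] → 66
size 66, align 2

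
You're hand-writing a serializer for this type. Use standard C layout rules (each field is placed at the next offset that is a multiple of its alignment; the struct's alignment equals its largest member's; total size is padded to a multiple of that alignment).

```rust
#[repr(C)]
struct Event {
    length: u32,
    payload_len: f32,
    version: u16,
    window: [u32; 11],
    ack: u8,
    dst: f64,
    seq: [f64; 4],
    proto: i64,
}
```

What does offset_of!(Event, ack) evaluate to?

length at 0 (size 4, align 4) → ends 4
payload_len at 4 (size 4, align 4) → ends 8
version at 8 (size 2, align 2) → ends 10
pad 2 to align 4 for window
window at 12 (size 44, align 4) → ends 56
ack at 56 (size 1, align 1) → ends 57

56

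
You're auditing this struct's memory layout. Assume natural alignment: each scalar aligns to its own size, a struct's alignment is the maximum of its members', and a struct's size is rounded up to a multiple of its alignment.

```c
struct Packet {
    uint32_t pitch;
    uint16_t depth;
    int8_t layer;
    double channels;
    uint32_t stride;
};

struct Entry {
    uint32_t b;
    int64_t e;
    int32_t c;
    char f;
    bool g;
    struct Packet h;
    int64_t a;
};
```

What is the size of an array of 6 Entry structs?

Packet: pitch at 0 (size 4, align 4) → ends 4; depth at 4 (size 2, align 2) → ends 6; layer at 6 (size 1, align 1) → ends 7; pad 1 to align 8 for channels; channels at 8 (size 8, align 8) → ends 16; stride at 16 (size 4, align 4) → ends 20; tail pad 4 to reach multiple of 8; total 24 bytes, alignment 8
b at 0 (size 4, align 4) → ends 4
pad 4 to align 8 for e
e at 8 (size 8, align 8) → ends 16
c at 16 (size 4, align 4) → ends 20
f at 20 (size 1, align 1) → ends 21
g at 21 (size 1, align 1) → ends 22
pad 2 to align 8 for h
h at 24 (size 24, align 8) → ends 48
a at 48 (size 8, align 8) → ends 56
total 56 bytes, alignment 8
array of 6: 6 × 56 = 336

336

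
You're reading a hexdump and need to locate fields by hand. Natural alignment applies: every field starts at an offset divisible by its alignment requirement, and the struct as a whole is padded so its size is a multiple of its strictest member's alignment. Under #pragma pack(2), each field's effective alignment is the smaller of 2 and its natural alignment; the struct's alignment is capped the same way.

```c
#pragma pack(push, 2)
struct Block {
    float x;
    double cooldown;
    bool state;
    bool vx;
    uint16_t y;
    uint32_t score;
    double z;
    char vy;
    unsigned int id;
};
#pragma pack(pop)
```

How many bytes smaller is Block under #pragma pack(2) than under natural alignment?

natural layout:
  @0: x [4B, align 4] → 4
  +4 pad (align 8)
  @8: cooldown [8B, align 8] → 16
  @16: state [1B, align 1] → 17
  @17: vx [1B, align 1] → 18
  @18: y [2B, align 2] → 20
  @20: score [4B, align 4] → 24
  @24: z [8B, align 8] → 32
  @32: vy [1B, align 1] → 33
  +3 pad (align 4)
  @36: id [4B, align 4] → 40
  size 40, align 8
packed(2) layout:
  @0: x [4B, align 2] → 4
  @4: cooldown [8B, align 2] → 12
  @12: state [1B, align 1] → 13
  @13: vx [1B, align 1] → 14
  @14: y [2B, align 2] → 16
  @16: score [4B, align 2] → 20
  @20: z [8B, align 2] → 28
  @28: vy [1B, align 1] → 29
  +1 pad (align 2)
  @30: id [4B, align 2] → 34
  size 34, align 2
40 − 34 = 6

6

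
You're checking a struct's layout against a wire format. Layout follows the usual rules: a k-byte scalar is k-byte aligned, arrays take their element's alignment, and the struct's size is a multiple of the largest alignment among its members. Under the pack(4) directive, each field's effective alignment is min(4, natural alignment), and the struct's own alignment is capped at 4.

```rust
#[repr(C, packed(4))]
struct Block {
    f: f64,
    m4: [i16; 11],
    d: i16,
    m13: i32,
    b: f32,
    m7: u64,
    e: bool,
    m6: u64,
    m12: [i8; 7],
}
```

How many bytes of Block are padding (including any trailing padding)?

4

f at 0 (size 8, align 4) → ends 8
m4 at 8 (size 22, align 2) → ends 30
d at 30 (size 2, align 2) → ends 32
m13 at 32 (size 4, align 4) → ends 36
b at 36 (size 4, align 4) → ends 40
m7 at 40 (size 8, align 4) → ends 48
e at 48 (size 1, align 1) → ends 49
pad 3 to align 4 for m6
m6 at 52 (size 8, align 4) → ends 60
m12 at 60 (size 7, align 1) → ends 67
tail pad 1 to reach multiple of 4
total 68 bytes, alignment 4
data bytes 64, size 68 → padding 4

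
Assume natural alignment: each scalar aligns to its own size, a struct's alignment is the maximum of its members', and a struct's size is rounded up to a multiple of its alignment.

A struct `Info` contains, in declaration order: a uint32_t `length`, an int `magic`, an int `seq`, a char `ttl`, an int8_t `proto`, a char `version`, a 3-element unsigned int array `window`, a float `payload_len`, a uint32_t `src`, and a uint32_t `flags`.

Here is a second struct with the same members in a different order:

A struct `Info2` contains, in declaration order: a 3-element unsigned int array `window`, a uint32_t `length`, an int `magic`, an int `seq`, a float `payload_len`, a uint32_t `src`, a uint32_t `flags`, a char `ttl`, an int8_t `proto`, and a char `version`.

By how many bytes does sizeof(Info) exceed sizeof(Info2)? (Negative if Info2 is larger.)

0

0..4  length  (4B, 4-aligned)
4..8  magic  (4B, 4-aligned)
8..12  seq  (4B, 4-aligned)
12..13  ttl  (1B, 1-aligned)
13..14  proto  (1B, 1-aligned)
14..15  version  (1B, 1-aligned)
15..16  -- padding (1B)
16..28  window  (12B, 4-aligned)
28..32  payload_len  (4B, 4-aligned)
32..36  src  (4B, 4-aligned)
36..40  flags  (4B, 4-aligned)
sizeof = 40, alignof = 4
— Info2 —
0..12  window  (12B, 4-aligned)
12..16  length  (4B, 4-aligned)
16..20  magic  (4B, 4-aligned)
20..24  seq  (4B, 4-aligned)
24..28  payload_len  (4B, 4-aligned)
28..32  src  (4B, 4-aligned)
32..36  flags  (4B, 4-aligned)
36..37  ttl  (1B, 1-aligned)
37..38  proto  (1B, 1-aligned)
38..39  version  (1B, 1-aligned)
39..40  -- tail padding (1B)
sizeof = 40, alignof = 4
40 − 40 = 0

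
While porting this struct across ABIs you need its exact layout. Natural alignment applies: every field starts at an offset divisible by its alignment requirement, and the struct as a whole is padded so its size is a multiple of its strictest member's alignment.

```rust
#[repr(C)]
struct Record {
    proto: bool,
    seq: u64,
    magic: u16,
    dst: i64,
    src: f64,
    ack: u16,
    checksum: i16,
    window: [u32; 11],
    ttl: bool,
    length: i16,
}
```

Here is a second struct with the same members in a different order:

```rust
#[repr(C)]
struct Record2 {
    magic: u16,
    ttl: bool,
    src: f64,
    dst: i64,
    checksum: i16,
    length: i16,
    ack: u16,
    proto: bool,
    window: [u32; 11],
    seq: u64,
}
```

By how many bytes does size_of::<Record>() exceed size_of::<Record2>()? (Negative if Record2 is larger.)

proto at 0 (size 1, align 1) → ends 1
pad 7 to align 8 for seq
seq at 8 (size 8, align 8) → ends 16
magic at 16 (size 2, align 2) → ends 18
pad 6 to align 8 for dst
dst at 24 (size 8, align 8) → ends 32
src at 32 (size 8, align 8) → ends 40
ack at 40 (size 2, align 2) → ends 42
checksum at 42 (size 2, align 2) → ends 44
window at 44 (size 44, align 4) → ends 88
ttl at 88 (size 1, align 1) → ends 89
pad 1 to align 2 for length
length at 90 (size 2, align 2) → ends 92
tail pad 4 to reach multiple of 8
total 96 bytes, alignment 8
— Record2 —
magic at 0 (size 2, align 2) → ends 2
ttl at 2 (size 1, align 1) → ends 3
pad 5 to align 8 for src
src at 8 (size 8, align 8) → ends 16
dst at 16 (size 8, align 8) → ends 24
checksum at 24 (size 2, align 2) → ends 26
length at 26 (size 2, align 2) → ends 28
ack at 28 (size 2, align 2) → ends 30
proto at 30 (size 1, align 1) → ends 31
pad 1 to align 4 for window
window at 32 (size 44, align 4) → ends 76
pad 4 to align 8 for seq
seq at 80 (size 8, align 8) → ends 88
total 88 bytes, alignment 8
96 − 88 = 8

8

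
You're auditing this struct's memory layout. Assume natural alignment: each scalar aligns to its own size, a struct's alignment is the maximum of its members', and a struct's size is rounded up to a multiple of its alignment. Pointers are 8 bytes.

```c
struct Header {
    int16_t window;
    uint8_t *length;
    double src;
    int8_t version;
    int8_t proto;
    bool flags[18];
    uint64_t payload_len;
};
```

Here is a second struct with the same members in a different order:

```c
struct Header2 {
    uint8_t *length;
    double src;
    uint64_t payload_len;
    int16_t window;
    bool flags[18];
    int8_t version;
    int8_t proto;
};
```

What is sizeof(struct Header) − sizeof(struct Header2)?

8

0..2  window  (2B, 2-aligned)
2..8  -- padding (6B)
8..16  length  (8B, 8-aligned)
16..24  src  (8B, 8-aligned)
24..25  version  (1B, 1-aligned)
25..26  proto  (1B, 1-aligned)
26..44  flags  (18B, 1-aligned)
44..48  -- padding (4B)
48..56  payload_len  (8B, 8-aligned)
sizeof = 56, alignof = 8
— Header2 —
0..8  length  (8B, 8-aligned)
8..16  src  (8B, 8-aligned)
16..24  payload_len  (8B, 8-aligned)
24..26  window  (2B, 2-aligned)
26..44  flags  (18B, 1-aligned)
44..45  version  (1B, 1-aligned)
45..46  proto  (1B, 1-aligned)
46..48  -- tail padding (2B)
sizeof = 48, alignof = 8
56 − 48 = 8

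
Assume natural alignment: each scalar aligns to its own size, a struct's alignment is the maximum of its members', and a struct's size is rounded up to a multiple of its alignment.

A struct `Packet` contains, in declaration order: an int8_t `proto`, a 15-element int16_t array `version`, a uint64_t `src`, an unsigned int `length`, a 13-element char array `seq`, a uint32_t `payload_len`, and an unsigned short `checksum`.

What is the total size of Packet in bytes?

72 bytes

proto at 0 (size 1, align 1) → ends 1
pad 1 to align 2 for version
version at 2 (size 30, align 2) → ends 32
src at 32 (size 8, align 8) → ends 40
length at 40 (size 4, align 4) → ends 44
seq at 44 (size 13, align 1) → ends 57
pad 3 to align 4 for payload_len
payload_len at 60 (size 4, align 4) → ends 64
checksum at 64 (size 2, align 2) → ends 66
tail pad 6 to reach multiple of 8
total 72 bytes, alignment 8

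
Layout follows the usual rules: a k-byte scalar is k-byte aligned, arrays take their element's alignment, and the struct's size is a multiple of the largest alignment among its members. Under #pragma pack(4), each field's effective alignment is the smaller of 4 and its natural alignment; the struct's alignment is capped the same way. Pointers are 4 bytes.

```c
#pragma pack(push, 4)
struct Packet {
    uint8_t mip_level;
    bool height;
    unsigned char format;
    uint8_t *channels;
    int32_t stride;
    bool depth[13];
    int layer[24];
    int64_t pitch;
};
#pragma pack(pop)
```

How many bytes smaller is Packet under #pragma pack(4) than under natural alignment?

4

natural layout:
  @0: mip_level [1B, align 1] → 1
  @1: height [1B, align 1] → 2
  @2: format [1B, align 1] → 3
  +1 pad (align 4)
  @4: channels [4B, align 4] → 8
  @8: stride [4B, align 4] → 12
  @12: depth [13B, align 1] → 25
  +3 pad (align 4)
  @28: layer [96B, align 4] → 124
  +4 pad (align 8)
  @128: pitch [8B, align 8] → 136
  size 136, align 8
packed(4) layout:
  @0: mip_level [1B, align 1] → 1
  @1: height [1B, align 1] → 2
  @2: format [1B, align 1] → 3
  +1 pad (align 4)
  @4: channels [4B, align 4] → 8
  @8: stride [4B, align 4] → 12
  @12: depth [13B, align 1] → 25
  +3 pad (align 4)
  @28: layer [96B, align 4] → 124
  @124: pitch [8B, align 4] → 132
  size 132, align 4
136 − 132 = 4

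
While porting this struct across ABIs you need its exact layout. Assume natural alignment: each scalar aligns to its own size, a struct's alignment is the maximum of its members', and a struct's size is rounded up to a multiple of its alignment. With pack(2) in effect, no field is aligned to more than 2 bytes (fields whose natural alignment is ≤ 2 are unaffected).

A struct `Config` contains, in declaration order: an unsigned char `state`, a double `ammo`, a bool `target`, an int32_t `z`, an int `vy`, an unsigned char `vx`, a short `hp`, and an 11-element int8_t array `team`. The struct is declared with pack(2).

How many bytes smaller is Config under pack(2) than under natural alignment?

12

natural layout:
  state at 0 (size 1, align 1) → ends 1
  pad 7 to align 8 for ammo
  ammo at 8 (size 8, align 8) → ends 16
  target at 16 (size 1, align 1) → ends 17
  pad 3 to align 4 for z
  z at 20 (size 4, align 4) → ends 24
  vy at 24 (size 4, align 4) → ends 28
  vx at 28 (size 1, align 1) → ends 29
  pad 1 to align 2 for hp
  hp at 30 (size 2, align 2) → ends 32
  team at 32 (size 11, align 1) → ends 43
  tail pad 5 to reach multiple of 8
  total 48 bytes, alignment 8
packed(2) layout:
  state at 0 (size 1, align 1) → ends 1
  pad 1 to align 2 for ammo
  ammo at 2 (size 8, align 2) → ends 10
  target at 10 (size 1, align 1) → ends 11
  pad 1 to align 2 for z
  z at 12 (size 4, align 2) → ends 16
  vy at 16 (size 4, align 2) → ends 20
  vx at 20 (size 1, align 1) → ends 21
  pad 1 to align 2 for hp
  hp at 22 (size 2, align 2) → ends 24
  team at 24 (size 11, align 1) → ends 35
  tail pad 1 to reach multiple of 2
  total 36 bytes, alignment 2
48 − 36 = 12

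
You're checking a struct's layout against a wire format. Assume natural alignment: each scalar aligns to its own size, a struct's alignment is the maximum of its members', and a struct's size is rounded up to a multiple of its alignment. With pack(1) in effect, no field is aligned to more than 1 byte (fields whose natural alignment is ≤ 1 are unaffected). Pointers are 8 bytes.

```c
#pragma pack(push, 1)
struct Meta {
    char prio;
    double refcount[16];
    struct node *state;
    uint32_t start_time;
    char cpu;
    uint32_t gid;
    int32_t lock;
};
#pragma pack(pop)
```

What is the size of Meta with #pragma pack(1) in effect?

150

@0: prio [1B, align 1] → 1
@1: refcount [128B, align 1] → 129
@129: state [8B, align 1] → 137
@137: start_time [4B, align 1] → 141
@141: cpu [1B, align 1] → 142
@142: gid [4B, align 1] → 146
@146: lock [4B, align 1] → 150
size 150, align 1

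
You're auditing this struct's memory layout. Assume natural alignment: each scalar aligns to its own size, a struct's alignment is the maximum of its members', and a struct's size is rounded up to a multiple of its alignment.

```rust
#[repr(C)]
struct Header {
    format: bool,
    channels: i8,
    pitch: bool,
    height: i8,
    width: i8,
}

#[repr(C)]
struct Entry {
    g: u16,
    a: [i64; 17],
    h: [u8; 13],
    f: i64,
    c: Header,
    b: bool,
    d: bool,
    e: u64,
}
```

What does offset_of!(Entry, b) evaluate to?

173

Header: 0..1  format  (1B, 1-aligned); 1..2  channels  (1B, 1-aligned); 2..3  pitch  (1B, 1-aligned); 3..4  height  (1B, 1-aligned); 4..5  width  (1B, 1-aligned); sizeof = 5, alignof = 1
0..2  g  (2B, 2-aligned)
2..8  -- padding (6B)
8..144  a  (136B, 8-aligned)
144..157  h  (13B, 1-aligned)
157..160  -- padding (3B)
160..168  f  (8B, 8-aligned)
168..173  c  (5B, 1-aligned)
173..174  b  (1B, 1-aligned)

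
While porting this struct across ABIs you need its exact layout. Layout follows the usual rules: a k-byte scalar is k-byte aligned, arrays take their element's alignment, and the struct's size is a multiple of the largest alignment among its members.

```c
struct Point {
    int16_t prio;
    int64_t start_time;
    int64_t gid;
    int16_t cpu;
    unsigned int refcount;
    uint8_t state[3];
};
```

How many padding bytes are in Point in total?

13

prio at 0 (size 2, align 2) → ends 2
pad 6 to align 8 for start_time
start_time at 8 (size 8, align 8) → ends 16
gid at 16 (size 8, align 8) → ends 24
cpu at 24 (size 2, align 2) → ends 26
pad 2 to align 4 for refcount
refcount at 28 (size 4, align 4) → ends 32
state at 32 (size 3, align 1) → ends 35
tail pad 5 to reach multiple of 8
total 40 bytes, alignment 8
data bytes 27, size 40 → padding 13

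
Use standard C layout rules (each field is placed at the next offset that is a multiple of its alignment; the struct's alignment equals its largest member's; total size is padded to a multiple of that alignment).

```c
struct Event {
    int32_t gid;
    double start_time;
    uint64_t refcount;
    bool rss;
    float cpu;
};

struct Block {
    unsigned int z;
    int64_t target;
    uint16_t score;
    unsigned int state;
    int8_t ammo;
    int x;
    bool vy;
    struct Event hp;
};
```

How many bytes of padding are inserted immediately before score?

0

Event: gid at 0 (size 4, align 4) → ends 4; pad 4 to align 8 for start_time; start_time at 8 (size 8, align 8) → ends 16; refcount at 16 (size 8, align 8) → ends 24; rss at 24 (size 1, align 1) → ends 25; pad 3 to align 4 for cpu; cpu at 28 (size 4, align 4) → ends 32; total 32 bytes, alignment 8
z at 0 (size 4, align 4) → ends 4
pad 4 to align 8 for target
target at 8 (size 8, align 8) → ends 16
score at 16 (size 2, align 2) → ends 18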